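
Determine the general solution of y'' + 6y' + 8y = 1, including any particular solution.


Characteristic roots of r² + 6r + 8 = 0 are -2, -4.
y_h = C₁e^(-2x) + C₂e^(-4x).
Constant forcing; try y_p = A. Then 8A = 1 ⇒ A = 1/8.
General solution: y = C₁e^(-2x) + C₂e^(-4x) + 1/8.


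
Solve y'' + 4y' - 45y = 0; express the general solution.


Characteristic equation: r² + 4r - 45 = 0.
Factor: (r - 5)(r + 9) = 0 ⇒ r = 5, -9 (distinct real).
General solution: y = C₁e^(5x) + C₂e^(-9x).


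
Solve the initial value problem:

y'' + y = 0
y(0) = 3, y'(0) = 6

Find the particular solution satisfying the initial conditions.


Characteristic roots of r² + 1 = 0 are ±1i, so y = C₁cos(x) + C₂sin(x).
Apply y(0) = 3: C₁ = 3. Differentiate and apply y'(0) = 6: 1·C₂ = 6, so C₂ = 6.
Particular solution: y = 3cos(x) + 6sin(x).


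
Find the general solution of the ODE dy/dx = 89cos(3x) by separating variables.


g(y) = 1, so integrate directly: y = ∫ 89cos(3x) dx = (89/3)sin(3x) + C.


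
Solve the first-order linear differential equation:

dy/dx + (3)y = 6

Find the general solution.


P(x) = 3, Q(x) = 6; integrating factor μ = e^(3x).
(μ y)' = 6e^(3x) ⇒ μ y = 2e^(3x) + C.
Divide by μ: y = 2 + Ce^(-3x).


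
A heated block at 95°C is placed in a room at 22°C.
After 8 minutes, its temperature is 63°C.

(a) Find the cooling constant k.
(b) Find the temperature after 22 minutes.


Newton's law: T(t) = T_a + (T₀ - T_a)e^(-kt).
(a) Use T(8) = 63: (63 - 22)/(95 - 22) = e^(-k·8), so k = -ln(0.562)/8 ≈ 0.0721.
(b) Apply k to t = 22: T(22) = 22 + (73)e^(-1.586) ≈ 36.9°C.


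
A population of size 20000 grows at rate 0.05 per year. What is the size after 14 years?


The ODE dP/dt = 0.05P has solution P(t) = P(0)e^(0.05t).
Substitute P(0) = 20000 and t = 14: P(14) = 20000 e^(0.70) ≈ 40275.


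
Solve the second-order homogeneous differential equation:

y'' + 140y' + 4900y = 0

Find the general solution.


Characteristic equation: r² + 140r + 4900 = 0, i.e. (r + 70)² = 0.
Repeated root r = -70; include an x factor for the second linearly independent solution.
General solution: y = (C₁ + C₂x)e^(-70x).


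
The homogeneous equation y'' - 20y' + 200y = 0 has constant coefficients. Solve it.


Characteristic equation: r² - 20r + 200 = 0.
Discriminant is negative; roots r = 10 ± 10i (complex conjugate pair).
General solution uses e^(α x)(C₁ cos(β x) + C₂ sin(β x)): y = e^(10x)(C₁cos(10x) + C₂sin(10x)).


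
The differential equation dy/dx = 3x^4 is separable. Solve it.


Integrate both sides with respect to x: y = ∫ 3x^4 dx = (3/5)x^5 + C.


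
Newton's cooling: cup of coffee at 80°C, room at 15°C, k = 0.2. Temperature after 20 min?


Newton's law: dT/dt = -k(T - T_a) has solution T(t) = T_a + (T₀ - T_a)e^(-kt).
Plug in T_a = 15, T₀ = 80, k = 0.2, t = 20: T(20) = 15 + (65)e^(-4.00) ≈ 16.2°C.


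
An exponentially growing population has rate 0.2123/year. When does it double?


Exponential growth: P(t) = P₀ e^(0.2123t). Set P(t)/P₀ = 2: e^(0.2123t) = 2.
Solve: t = ln(2)/0.2123 ≈ 3.26 years.


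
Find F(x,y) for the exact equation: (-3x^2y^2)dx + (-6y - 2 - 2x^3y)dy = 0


Check exactness: ∂M/∂y = -6x^2y and ∂N/∂x = -6x^2y; equal, so the equation is exact.
Integrate M with respect to x (treating y as constant): ∫M dx = -x^3y^2 + h(y).
Differentiate w.r.t. y and set equal to N: the x-dependent terms already match, leaving h'(y) = -6y - 2. Integrate: h(y) = -3y^2 - 2y.
So F(x,y) = -3y^2 - 2y - x^3y^2.
General solution: -3y^2 - 2y - x^3y^2 = C.


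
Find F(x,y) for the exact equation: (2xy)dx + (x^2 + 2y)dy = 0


Check exactness: ∂M/∂y = 2x and ∂N/∂x = 2x; equal, so the equation is exact.
Integrate M with respect to x (treating y as constant): ∫M dx = x^2y + h(y).
Differentiate w.r.t. y and set equal to N: the x-dependent terms already match, leaving h'(y) = 2y. Integrate: h(y) = y^2.
So F(x,y) = x^2y + y^2.
General solution: x^2y + y^2 = C.


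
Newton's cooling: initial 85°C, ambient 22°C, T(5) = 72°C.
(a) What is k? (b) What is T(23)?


Newton's law: T(t) = T_a + (T₀ - T_a)e^(-kt).
(a) Use T(5) = 72: (72 - 22)/(85 - 22) = e^(-k·5), so k = -ln(0.794)/5 ≈ 0.0462.
(b) Apply k to t = 23: T(23) = 22 + (63)e^(-1.063) ≈ 43.8°C.


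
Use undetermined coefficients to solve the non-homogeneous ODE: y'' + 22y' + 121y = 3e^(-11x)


Characteristic polynomial (r + 11)² = 0; repeated root r = -11.
y_h = (C₁ + C₂x)e^(-11x). Forcing matches the repeated root (resonance), so try y_p = Ax² e^(-11x).
Substitute and solve for A: 2A = 3, so A = 3/2.
General solution: y = (C₁ + C₂x + (3/2)x²)e^(-11x).


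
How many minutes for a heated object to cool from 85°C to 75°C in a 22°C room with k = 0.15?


From T(t) = T_a + (T₀ - T_a)e^(-kt), set T(t) = 75:
(75 - 22) / (85 - 22) = e^(-0.15t), so t = -ln(0.841)/0.15 ≈ 1.2 minutes.


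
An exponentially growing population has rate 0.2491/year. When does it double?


Exponential growth: P(t) = P₀ e^(0.2491t). Set P(t)/P₀ = 2: e^(0.2491t) = 2.
Solve: t = ln(2)/0.2491 ≈ 2.78 years.


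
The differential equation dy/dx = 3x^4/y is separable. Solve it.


Separate variables: y dy = 3x^4 dx.
Integrate both sides: y²/2 = (3/5)x^5 + C₀.
Multiply by 2: y² = (6/5)x^5 + C.


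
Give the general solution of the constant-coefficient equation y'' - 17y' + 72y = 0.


Characteristic equation: r² - 17r + 72 = 0.
Factor: (r - 9)(r - 8) = 0 ⇒ r = 9, 8 (distinct real).
General solution: y = C₁e^(9x) + C₂e^(8x).


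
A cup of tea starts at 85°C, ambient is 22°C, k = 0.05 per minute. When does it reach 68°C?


From T(t) = T_a + (T₀ - T_a)e^(-kt), set T(t) = 68:
(68 - 22) / (85 - 22) = e^(-0.05t), so t = -ln(0.730)/0.05 ≈ 6.3 minutes.


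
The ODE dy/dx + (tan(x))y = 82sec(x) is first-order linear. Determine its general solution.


P(x) = tan(x) ⇒ μ = e^(∫tan(x)dx) = sec(x).
(sec(x) y)' = 82sec²(x) ⇒ sec(x) y = 82tan(x) + C.
Multiply by cos(x): y = 82sin(x) + C·cos(x).


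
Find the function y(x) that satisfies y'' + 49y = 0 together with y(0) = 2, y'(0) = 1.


Characteristic roots of r² + 49 = 0 are ±7i, so y = C₁cos(7x) + C₂sin(7x).
Apply y(0) = 2: C₁ = 2. Differentiate and apply y'(0) = 1: 7·C₂ = 1, so C₂ = 1/7.
Particular solution: y = 2cos(7x) + (1/7)sin(7x).


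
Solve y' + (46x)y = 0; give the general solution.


P(x) = 46x ⇒ μ = e^(23x²).
Q(x) = 0 so μ y is constant: y = Ce^(-23x²).


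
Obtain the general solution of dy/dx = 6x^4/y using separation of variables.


Separate variables: y dy = 6x^4 dx.
Integrate both sides: y²/2 = (6/5)x^5 + C₀.
Multiply by 2: y² = (12/5)x^5 + C.


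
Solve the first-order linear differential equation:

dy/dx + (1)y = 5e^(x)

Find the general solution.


P(x) = 1 ⇒ μ = e^(x).
(μ y)' = 5e^(2x) ⇒ μ y = (5/2)e^(2x) + C.
Divide by μ: y = (5/2)e^(x) + Ce^(-x).


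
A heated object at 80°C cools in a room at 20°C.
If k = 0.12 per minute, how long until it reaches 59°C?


From T(t) = T_a + (T₀ - T_a)e^(-kt), set T(t) = 59:
(59 - 20) / (80 - 20) = e^(-0.12t), so t = -ln(0.650)/0.12 ≈ 3.6 minutes.


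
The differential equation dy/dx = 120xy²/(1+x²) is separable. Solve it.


Separate: dy/y² = 120x/(1+x²) dx.
Integrate LHS: ∫ dy/y² = -1/y.
Integrate RHS via u = 1+x²: 60ln(1+x²) + C.
Result: -1/y = 60ln(1+x²) + C.


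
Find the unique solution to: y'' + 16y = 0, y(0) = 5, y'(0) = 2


Characteristic roots of r² + 16 = 0 are ±4i, so y = C₁cos(4x) + C₂sin(4x).
Apply y(0) = 5: C₁ = 5. Differentiate and apply y'(0) = 2: 4·C₂ = 2, so C₂ = 1/2.
Particular solution: y = 5cos(4x) + (1/2)sin(4x).


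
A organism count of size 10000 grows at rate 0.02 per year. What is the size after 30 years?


The ODE dP/dt = 0.02P has solution P(t) = P(0)e^(0.02t).
Substitute P(0) = 10000 and t = 30: P(30) = 10000 e^(0.60) ≈ 18221.


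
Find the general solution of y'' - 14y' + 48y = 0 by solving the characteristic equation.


Characteristic equation: r² - 14r + 48 = 0.
Factor: (r - 8)(r - 6) = 0 ⇒ r = 8, 6 (distinct real).
General solution: y = C₁e^(8x) + C₂e^(6x).


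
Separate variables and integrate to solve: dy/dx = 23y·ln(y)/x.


Separate: dy/[y ln(y)] = 23 dx/x.
Substitute u = ln(y): du/u = 23 dx/x.
Integrate: ln|ln(y)| = 23ln|x| + C₀, hence ln(y) = C·x^23.


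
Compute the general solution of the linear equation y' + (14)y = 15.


P(x) = 14, Q(x) = 15; integrating factor μ = e^(14x).
(μ y)' = 15e^(14x) ⇒ μ y = (15/14)e^(14x) + C.
Divide by μ: y = 15/14 + Ce^(-14x).


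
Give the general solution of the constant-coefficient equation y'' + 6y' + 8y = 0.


Characteristic equation: r² + 6r + 8 = 0.
Factor: (r + 2)(r + 4) = 0 ⇒ r = -2, -4 (distinct real).
General solution: y = C₁e^(-2x) + C₂e^(-4x).


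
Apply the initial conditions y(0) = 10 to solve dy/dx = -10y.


General solution of y' = -10y is y = Ce^(-10x).
Apply y(0) = 10: C = 10.
Particular solution: y = 10e^(-10x).


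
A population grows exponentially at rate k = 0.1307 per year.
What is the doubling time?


Exponential growth: P(t) = P₀ e^(0.1307t). Set P(t)/P₀ = 2: e^(0.1307t) = 2.
Solve: t = ln(2)/0.1307 ≈ 5.30 years.


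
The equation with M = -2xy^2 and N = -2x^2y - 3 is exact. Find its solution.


Check exactness: ∂M/∂y = -4xy and ∂N/∂x = -4xy; equal, so the equation is exact.
Integrate M with respect to x (treating y as constant): ∫M dx = -x^2y^2 + h(y).
Differentiate w.r.t. y and set equal to N: the x-dependent terms already match, leaving h'(y) = -3. Integrate: h(y) = -3y.
So F(x,y) = -x^2y^2 - 3y.
General solution: -x^2y^2 - 3y = C.


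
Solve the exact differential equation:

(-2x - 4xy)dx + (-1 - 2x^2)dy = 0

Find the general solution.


Check exactness: ∂M/∂y = -4x and ∂N/∂x = -4x; equal, so the equation is exact.
Integrate M with respect to x (treating y as constant): ∫M dx = -x^2 - 2x^2y + h(y).
Differentiate w.r.t. y and set equal to N: the x-dependent terms already match, leaving h'(y) = -1. Integrate: h(y) = -y.
So F(x,y) = -x^2 - y - 2x^2y.
General solution: -x^2 - y - 2x^2y = C.


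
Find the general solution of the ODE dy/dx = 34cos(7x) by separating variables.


g(y) = 1, so integrate directly: y = ∫ 34cos(7x) dx = (34/7)sin(7x) + C.


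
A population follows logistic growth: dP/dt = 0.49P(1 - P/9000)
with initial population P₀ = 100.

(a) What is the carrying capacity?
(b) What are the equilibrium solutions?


Logistic ODE dP/dt = 0.49P(1 - P/9000) has equilibria where dP/dt = 0, i.e. P = 0 or P = 9000.
The coefficient (1 - P/K) = 0 when P = K, identifying K = 9000 as the carrying capacity.
(a) K = 9000; (b) equilibria P = 0 and P = 9000.


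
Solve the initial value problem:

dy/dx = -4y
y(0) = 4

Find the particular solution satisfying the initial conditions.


General solution of y' = -4y is y = Ce^(-4x).
Apply y(0) = 4: C = 4.
Particular solution: y = 4e^(-4x).


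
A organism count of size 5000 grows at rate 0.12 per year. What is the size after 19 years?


The ODE dP/dt = 0.12P has solution P(t) = P(0)e^(0.12t).
Substitute P(0) = 5000 and t = 19: P(19) = 5000 e^(2.28) ≈ 48883.


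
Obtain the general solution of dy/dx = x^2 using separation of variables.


Integrate both sides with respect to x: y = ∫ x^2 dx = (1/3)x^3 + C.


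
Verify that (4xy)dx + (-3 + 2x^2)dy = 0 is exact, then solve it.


Check exactness: ∂M/∂y = 4x and ∂N/∂x = 4x; equal, so the equation is exact.
Integrate M with respect to x (treating y as constant): ∫M dx = 2x^2y + h(y).
Differentiate w.r.t. y and set equal to N: the x-dependent terms already match, leaving h'(y) = -3. Integrate: h(y) = -3y.
So F(x,y) = -3y + 2x^2y.
General solution: -3y + 2x^2y = C.


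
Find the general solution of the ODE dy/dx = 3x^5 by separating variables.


Integrate both sides with respect to x: y = ∫ 3x^5 dx = (1/2)x^6 + C.


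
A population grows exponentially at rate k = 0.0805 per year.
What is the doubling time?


Exponential growth: P(t) = P₀ e^(0.0805t). Set P(t)/P₀ = 2: e^(0.0805t) = 2.
Solve: t = ln(2)/0.0805 ≈ 8.61 years.


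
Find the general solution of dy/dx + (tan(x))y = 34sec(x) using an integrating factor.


P(x) = tan(x) ⇒ μ = e^(∫tan(x)dx) = sec(x).
(sec(x) y)' = 34sec²(x) ⇒ sec(x) y = 34tan(x) + C.
Multiply by cos(x): y = 34sin(x) + C·cos(x).


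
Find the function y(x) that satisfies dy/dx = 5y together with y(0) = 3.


General solution of y' = 5y is y = Ce^(5x).
Apply y(0) = 3: C = 3.
Particular solution: y = 3e^(5x).


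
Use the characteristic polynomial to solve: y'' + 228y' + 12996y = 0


Characteristic equation: r² + 228r + 12996 = 0, i.e. (r + 114)² = 0.
Repeated root r = -114; include an x factor for the second linearly independent solution.
General solution: y = (C₁ + C₂x)e^(-114x).


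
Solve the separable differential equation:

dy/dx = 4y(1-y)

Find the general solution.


Separate: dy/[y(1-y)] = 4 dx.
Partial fractions: 1/[y(1-y)] = 1/y + 1/(1-y).
Integrate: ln|y/(1-y)| = 4x + C₀.
Solve for y: y = 1/(1 + Ce^(-4x)).


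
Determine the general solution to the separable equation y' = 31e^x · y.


Separate variables: dy/y = 31e^x dx.
Integrate: ln|y| = 31e^x + C₀.
Exponentiate: y = Ce^(31e^x).


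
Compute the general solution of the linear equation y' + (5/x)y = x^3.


P(x) = 5/x ⇒ μ = x^5.
(x^5 y)' = x^8 ⇒ x^5 y = x^9/(9) + C.
Solve for y: y = (1/9)x^4 + C/x^5.


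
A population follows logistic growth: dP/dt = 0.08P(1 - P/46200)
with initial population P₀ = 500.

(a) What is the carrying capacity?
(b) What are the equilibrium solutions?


Logistic ODE dP/dt = 0.08P(1 - P/46200) has equilibria where dP/dt = 0, i.e. P = 0 or P = 46200.
The coefficient (1 - P/K) = 0 when P = K, identifying K = 46200 as the carrying capacity.
(a) K = 46200; (b) equilibria P = 0 and P = 46200.


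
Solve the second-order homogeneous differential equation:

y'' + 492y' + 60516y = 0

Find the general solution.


Characteristic equation: r² + 492r + 60516 = 0, i.e. (r + 246)² = 0.
Repeated root r = -246; include an x factor for the second linearly independent solution.
General solution: y = (C₁ + C₂x)e^(-246x).


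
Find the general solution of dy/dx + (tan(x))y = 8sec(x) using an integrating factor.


P(x) = tan(x) ⇒ μ = e^(∫tan(x)dx) = sec(x).
(sec(x) y)' = 8sec²(x) ⇒ sec(x) y = 8tan(x) + C.
Multiply by cos(x): y = 8sin(x) + C·cos(x).


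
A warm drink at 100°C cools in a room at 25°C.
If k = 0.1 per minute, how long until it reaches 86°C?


From T(t) = T_a + (T₀ - T_a)e^(-kt), set T(t) = 86:
(86 - 25) / (100 - 25) = e^(-0.1t), so t = -ln(0.813)/0.1 ≈ 2.1 minutes.


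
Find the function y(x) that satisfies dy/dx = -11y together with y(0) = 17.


General solution of y' = -11y is y = Ce^(-11x).
Apply y(0) = 17: C = 17.
Particular solution: y = 17e^(-11x).


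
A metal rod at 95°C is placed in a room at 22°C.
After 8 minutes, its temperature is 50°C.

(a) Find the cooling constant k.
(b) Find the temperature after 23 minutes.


Newton's law: T(t) = T_a + (T₀ - T_a)e^(-kt).
(a) Use T(8) = 50: (50 - 22)/(95 - 22) = e^(-k·8), so k = -ln(0.384)/8 ≈ 0.1198.
(b) Apply k to t = 23: T(23) = 22 + (73)e^(-2.755) ≈ 26.6°C.


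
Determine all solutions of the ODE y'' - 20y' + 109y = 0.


Characteristic equation: r² - 20r + 109 = 0.
Discriminant is negative; roots r = 10 ± 3i (complex conjugate pair).
General solution uses e^(α x)(C₁ cos(β x) + C₂ sin(β x)): y = e^(10x)(C₁cos(3x) + C₂sin(3x)).


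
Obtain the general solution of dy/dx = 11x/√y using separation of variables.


Separate: √y dy = 11x dx.
Integrate: (2/3)y^(3/2) = (11/2)x² + C.


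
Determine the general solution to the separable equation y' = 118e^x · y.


Separate variables: dy/y = 118e^x dx.
Integrate: ln|y| = 118e^x + C₀.
Exponentiate: y = Ce^(118e^x).


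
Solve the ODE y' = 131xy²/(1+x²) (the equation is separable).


Separate: dy/y² = 131x/(1+x²) dx.
Integrate LHS: ∫ dy/y² = -1/y.
Integrate RHS via u = 1+x²: (131/2)ln(1+x²) + C.
Result: -1/y = (131/2)ln(1+x²) + C.


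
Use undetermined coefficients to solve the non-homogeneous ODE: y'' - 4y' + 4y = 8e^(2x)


Characteristic polynomial (r - 2)² = 0; repeated root r = 2.
y_h = (C₁ + C₂x)e^(2x). Forcing matches the repeated root (resonance), so try y_p = Ax² e^(2x).
Substitute and solve for A: 2A = 8, so A = 4.
General solution: y = (C₁ + C₂x + 4x²)e^(2x).


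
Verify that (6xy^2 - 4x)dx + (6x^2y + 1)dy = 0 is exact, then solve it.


Check exactness: ∂M/∂y = 12xy and ∂N/∂x = 12xy; equal, so the equation is exact.
Integrate M with respect to x (treating y as constant): ∫M dx = 3x^2y^2 - 2x^2 + h(y).
Differentiate w.r.t. y and set equal to N: the x-dependent terms already match, leaving h'(y) = 1. Integrate: h(y) = y.
So F(x,y) = 3x^2y^2 - 2x^2 + y.
General solution: 3x^2y^2 - 2x^2 + y = C.


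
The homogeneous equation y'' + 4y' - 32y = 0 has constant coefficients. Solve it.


Characteristic equation: r² + 4r - 32 = 0.
Factor: (r - 4)(r + 8) = 0 ⇒ r = 4, -8 (distinct real).
General solution: y = C₁e^(4x) + C₂e^(-8x).


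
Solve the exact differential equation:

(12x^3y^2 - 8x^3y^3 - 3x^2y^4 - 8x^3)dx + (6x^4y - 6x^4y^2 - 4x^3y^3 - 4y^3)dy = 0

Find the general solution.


Check exactness: ∂M/∂y = 24x^3y - 24x^3y^2 - 12x^2y^3 and ∂N/∂x = 24x^3y - 24x^3y^2 - 12x^2y^3; equal, so the equation is exact.
Integrate M with respect to x (treating y as constant): ∫M dx = 3x^4y^2 - 2x^4y^3 - x^3y^4 - 2x^4 + h(y).
Differentiate w.r.t. y and set equal to N: the x-dependent terms already match, leaving h'(y) = -4y^3. Integrate: h(y) = -y^4.
So F(x,y) = 3x^4y^2 - 2x^4y^3 - x^3y^4 - y^4 - 2x^4.
General solution: 3x^4y^2 - 2x^4y^3 - x^3y^4 - y^4 - 2x^4 = C.


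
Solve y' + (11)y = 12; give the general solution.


P(x) = 11, Q(x) = 12; integrating factor μ = e^(11x).
(μ y)' = 12e^(11x) ⇒ μ y = (12/11)e^(11x) + C.
Divide by μ: y = 12/11 + Ce^(-11x).


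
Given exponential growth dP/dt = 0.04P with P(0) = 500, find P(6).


The ODE dP/dt = 0.04P has solution P(t) = P(0)e^(0.04t).
Substitute P(0) = 500 and t = 6: P(6) = 500 e^(0.24) ≈ 636.


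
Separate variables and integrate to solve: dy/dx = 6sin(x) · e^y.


Separate: e^(-y) dy = 6sin(x) dx.
Integrate: -e^(-y) = -6cos(x) + C₀.
Rearrange: e^(-y) = 6cos(x) + C.


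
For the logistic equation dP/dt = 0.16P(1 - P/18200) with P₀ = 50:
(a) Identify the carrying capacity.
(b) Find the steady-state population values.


Logistic ODE dP/dt = 0.16P(1 - P/18200) has equilibria where dP/dt = 0, i.e. P = 0 or P = 18200.
The coefficient (1 - P/K) = 0 when P = K, identifying K = 18200 as the carrying capacity.
(a) K = 18200; (b) equilibria P = 0 and P = 18200.


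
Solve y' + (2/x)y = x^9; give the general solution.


P(x) = 2/x ⇒ μ = x^2.
(x^2 y)' = x^2·x^9 = x^11.
Integrate: x^2 y = x^12/(12) + C.
Solve for y: y = (1/12)x^10 + C/x^2.


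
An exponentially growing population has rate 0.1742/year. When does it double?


Exponential growth: P(t) = P₀ e^(0.1742t). Set P(t)/P₀ = 2: e^(0.1742t) = 2.
Solve: t = ln(2)/0.1742 ≈ 3.98 years.


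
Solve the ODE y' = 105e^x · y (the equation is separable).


Separate variables: dy/y = 105e^x dx.
Integrate: ln|y| = 105e^x + C₀.
Exponentiate: y = Ce^(105e^x).


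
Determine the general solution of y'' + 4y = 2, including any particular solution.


Homogeneous part: r² + 4 = 0 ⇒ r = ±2i, so y_h = C₁cos(2x) + C₂sin(2x).
Try constant y_p = A; plug in: 4A = 2 ⇒ A = 1/2.
General solution: y = C₁cos(2x) + C₂sin(2x) + 1/2.


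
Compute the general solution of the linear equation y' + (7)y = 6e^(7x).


P(x) = 7 ⇒ μ = e^(7x).
(μ y)' = 6e^(14x) ⇒ μ y = (6/14)e^(14x) + C.
Divide by μ: y = (3/7)e^(7x) + Ce^(-7x).


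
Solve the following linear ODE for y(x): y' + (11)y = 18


P(x) = 11, Q(x) = 18; integrating factor μ = e^(11x).
(μ y)' = 18e^(11x) ⇒ μ y = (18/11)e^(11x) + C.
Divide by μ: y = 18/11 + Ce^(-11x).


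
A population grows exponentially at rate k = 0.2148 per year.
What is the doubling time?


Exponential growth: P(t) = P₀ e^(0.2148t). Set P(t)/P₀ = 2: e^(0.2148t) = 2.
Solve: t = ln(2)/0.2148 ≈ 3.23 years.


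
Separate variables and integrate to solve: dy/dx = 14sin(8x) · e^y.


Separate: e^(-y) dy = 14sin(8x) dx.
Integrate: -e^(-y) = -(7/4)cos(8x) + C₀.
Rearrange: e^(-y) = (7/4)cos(8x) + C.


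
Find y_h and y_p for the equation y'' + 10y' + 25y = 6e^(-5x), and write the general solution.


Characteristic polynomial (r + 5)² = 0; repeated root r = -5.
y_h = (C₁ + C₂x)e^(-5x). Forcing matches the repeated root (resonance), so try y_p = Ax² e^(-5x).
Substitute and solve for A: 2A = 6, so A = 3.
General solution: y = (C₁ + C₂x + 3x²)e^(-5x).


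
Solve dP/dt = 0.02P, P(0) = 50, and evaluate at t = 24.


The ODE dP/dt = 0.02P has solution P(t) = P(0)e^(0.02t).
Substitute P(0) = 50 and t = 24: P(24) = 50 e^(0.48) ≈ 81.


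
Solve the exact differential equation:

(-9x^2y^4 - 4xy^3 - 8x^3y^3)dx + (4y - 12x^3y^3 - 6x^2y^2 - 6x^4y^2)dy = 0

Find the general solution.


Check exactness: ∂M/∂y = -36x^2y^3 - 12xy^2 - 24x^3y^2 and ∂N/∂x = -36x^2y^3 - 12xy^2 - 24x^3y^2; equal, so the equation is exact.
Integrate M with respect to x (treating y as constant): ∫M dx = -3x^3y^4 - 2x^2y^3 - 2x^4y^3 + h(y).
Differentiate w.r.t. y and set equal to N: the x-dependent terms already match, leaving h'(y) = 4y. Integrate: h(y) = 2y^2.
So F(x,y) = 2y^2 - 3x^3y^4 - 2x^2y^3 - 2x^4y^3.
General solution: 2y^2 - 3x^3y^4 - 2x^2y^3 - 2x^4y^3 = C.


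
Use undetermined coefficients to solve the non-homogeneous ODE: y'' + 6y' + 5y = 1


Characteristic roots of r² + 6r + 5 = 0 are -1, -5.
y_h = C₁e^(-x) + C₂e^(-5x).
Constant forcing; try y_p = A. Then 5A = 1 ⇒ A = 1/5.
General solution: y = C₁e^(-x) + C₂e^(-5x) + 1/5.


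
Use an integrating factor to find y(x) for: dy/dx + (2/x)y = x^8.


P(x) = 2/x ⇒ μ = x^2.
(x^2 y)' = x^10 ⇒ x^2 y = x^11/(11) + C.
Solve for y: y = (1/11)x^9 + C/x^2.


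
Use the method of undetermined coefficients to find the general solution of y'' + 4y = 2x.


Homogeneous: r² + 4 = 0 ⇒ r = ±2i, y_h = C₁cos(2x) + C₂sin(2x).
Polynomial forcing; try y_p = Ax + B. Then y_p'' + 4 y_p = 4(Ax + B) = 2x, so B = 0 and A = 1/2.
General solution: y = C₁cos(2x) + C₂sin(2x) + (1/2)x.


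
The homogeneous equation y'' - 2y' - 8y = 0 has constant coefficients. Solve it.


Characteristic equation: r² - 2r - 8 = 0.
Factor: (r - 4)(r + 2) = 0 ⇒ r = 4, -2 (distinct real).
General solution: y = C₁e^(4x) + C₂e^(-2x).


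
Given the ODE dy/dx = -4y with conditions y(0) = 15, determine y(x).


General solution of y' = -4y is y = Ce^(-4x).
Apply y(0) = 15: C = 15.
Particular solution: y = 15e^(-4x).


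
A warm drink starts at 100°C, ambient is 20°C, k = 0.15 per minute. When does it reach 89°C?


From T(t) = T_a + (T₀ - T_a)e^(-kt), set T(t) = 89:
(89 - 20) / (100 - 20) = e^(-0.15t), so t = -ln(0.863)/0.15 ≈ 1.0 minutes.


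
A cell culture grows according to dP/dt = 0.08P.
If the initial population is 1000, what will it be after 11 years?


The ODE dP/dt = 0.08P has solution P(t) = P(0)e^(0.08t).
Substitute P(0) = 1000 and t = 11: P(11) = 1000 e^(0.88) ≈ 2411.


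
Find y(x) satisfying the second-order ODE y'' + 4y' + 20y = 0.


Characteristic equation: r² + 4r + 20 = 0.
Discriminant is negative; roots r = -2 ± 4i (complex conjugate pair).
General solution uses e^(α x)(C₁ cos(β x) + C₂ sin(β x)): y = e^(-2x)(C₁cos(4x) + C₂sin(4x)).


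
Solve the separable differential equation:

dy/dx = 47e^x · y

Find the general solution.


Separate variables: dy/y = 47e^x dx.
Integrate: ln|y| = 47e^x + C₀.
Exponentiate: y = Ce^(47e^x).


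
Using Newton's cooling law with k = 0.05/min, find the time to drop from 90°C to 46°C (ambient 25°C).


From T(t) = T_a + (T₀ - T_a)e^(-kt), set T(t) = 46:
(46 - 25) / (90 - 25) = e^(-0.05t), so t = -ln(0.323)/0.05 ≈ 22.6 minutes.


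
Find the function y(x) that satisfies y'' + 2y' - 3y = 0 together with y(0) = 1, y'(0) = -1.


Characteristic roots of r² + 2r - 3 = 0 are 1, -3.
General solution y = c₁ e^(x) + c₂ e^(-3x).
Apply y(0) = 1: c₁ + c₂ = 1. Apply y'(0) = -1: 1 c₁ - 3 c₂ = -1.
Solve: c₁ = 1/2, c₂ = 1/2.
Particular solution: y = (1/2)e^(x) + (1/2)e^(-3x).


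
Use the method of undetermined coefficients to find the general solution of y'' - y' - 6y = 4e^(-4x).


Characteristic roots of r² - r - 6 = 0 are -2, 3.
y_h = C₁e^(-2x) + C₂e^(3x).
Forcing exponent -4 is not a characteristic root; try y_p = Ae^(-4x).
Substitute: A·(16 + (-1)·-4 + (-6)) = A·14 = 4, so A = 2/7.
General solution: y = C₁e^(-2x) + C₂e^(3x) + (2/7)e^(-4x).


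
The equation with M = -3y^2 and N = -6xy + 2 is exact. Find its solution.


Check exactness: ∂M/∂y = -6y and ∂N/∂x = -6y; equal, so the equation is exact.
Integrate M with respect to x (treating y as constant): ∫M dx = -3xy^2 + h(y).
Differentiate w.r.t. y and set equal to N: the x-dependent terms already match, leaving h'(y) = 2. Integrate: h(y) = 2y.
So F(x,y) = -3xy^2 + 2y.
General solution: -3xy^2 + 2y = C.


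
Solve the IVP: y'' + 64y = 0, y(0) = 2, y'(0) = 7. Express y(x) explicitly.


Characteristic roots of r² + 64 = 0 are ±8i, so y = C₁cos(8x) + C₂sin(8x).
Apply y(0) = 2: C₁ = 2. Differentiate and apply y'(0) = 7: 8·C₂ = 7, so C₂ = 7/8.
Particular solution: y = 2cos(8x) + (7/8)sin(8x).


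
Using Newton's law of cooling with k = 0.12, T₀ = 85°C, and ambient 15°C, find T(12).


Newton's law: dT/dt = -k(T - T_a) has solution T(t) = T_a + (T₀ - T_a)e^(-kt).
Plug in T_a = 15, T₀ = 85, k = 0.12, t = 12: T(12) = 15 + (70)e^(-1.44) ≈ 31.6°C.


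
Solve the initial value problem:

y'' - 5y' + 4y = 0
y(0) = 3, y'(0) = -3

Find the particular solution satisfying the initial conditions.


Characteristic roots of r² - 5r + 4 = 0 are 1, 4.
General solution y = c₁ e^(x) + c₂ e^(4x).
Apply y(0) = 3: c₁ + c₂ = 3. Apply y'(0) = -3: 1 c₁ + 4 c₂ = -3.
Solve: c₁ = 5, c₂ = -2.
Particular solution: y = 5e^(x) - 2e^(4x).


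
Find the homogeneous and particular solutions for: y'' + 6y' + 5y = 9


Characteristic roots of r² + 6r + 5 = 0 are -5, -1.
y_h = C₁e^(-5x) + C₂e^(-x).
Constant forcing; try y_p = A. Then 5A = 9 ⇒ A = 9/5.
General solution: y = C₁e^(-5x) + C₂e^(-x) + 9/5.


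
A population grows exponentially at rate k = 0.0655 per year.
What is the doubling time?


Exponential growth: P(t) = P₀ e^(0.0655t). Set P(t)/P₀ = 2: e^(0.0655t) = 2.
Solve: t = ln(2)/0.0655 ≈ 10.58 years.


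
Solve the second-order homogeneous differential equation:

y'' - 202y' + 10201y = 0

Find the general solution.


Characteristic equation: r² - 202r + 10201 = 0, i.e. (r - 101)² = 0.
Repeated root r = 101; include an x factor for the second linearly independent solution.
General solution: y = (C₁ + C₂x)e^(101x).


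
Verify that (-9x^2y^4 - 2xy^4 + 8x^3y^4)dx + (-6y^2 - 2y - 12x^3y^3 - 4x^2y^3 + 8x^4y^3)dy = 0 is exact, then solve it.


Check exactness: ∂M/∂y = -36x^2y^3 - 8xy^3 + 32x^3y^3 and ∂N/∂x = -36x^2y^3 - 8xy^3 + 32x^3y^3; equal, so the equation is exact.
Integrate M with respect to x (treating y as constant): ∫M dx = -3x^3y^4 - x^2y^4 + 2x^4y^4 + h(y).
Differentiate w.r.t. y and set equal to N: the x-dependent terms already match, leaving h'(y) = -6y^2 - 2y. Integrate: h(y) = -2y^3 - y^2.
So F(x,y) = -2y^3 - y^2 - 3x^3y^4 - x^2y^4 + 2x^4y^4.
General solution: -2y^3 - y^2 - 3x^3y^4 - x^2y^4 + 2x^4y^4 = C.


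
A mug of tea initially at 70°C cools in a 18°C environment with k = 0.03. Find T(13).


Newton's law: dT/dt = -k(T - T_a) has solution T(t) = T_a + (T₀ - T_a)e^(-kt).
Plug in T_a = 18, T₀ = 70, k = 0.03, t = 13: T(13) = 18 + (52)e^(-0.39) ≈ 53.2°C.


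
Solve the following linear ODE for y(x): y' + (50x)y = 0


P(x) = 50x ⇒ μ = e^(25x²).
Q(x) = 0 so μ y is constant: y = Ce^(-25x²).


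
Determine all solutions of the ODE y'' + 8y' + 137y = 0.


Characteristic equation: r² + 8r + 137 = 0.
Discriminant is negative; roots r = -4 ± 11i (complex conjugate pair).
General solution uses e^(α x)(C₁ cos(β x) + C₂ sin(β x)): y = e^(-4x)(C₁cos(11x) + C₂sin(11x)).


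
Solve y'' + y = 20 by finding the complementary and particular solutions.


Homogeneous part: r² + 1 = 0 ⇒ r = ±1i, so y_h = C₁cos(x) + C₂sin(x).
Try constant y_p = A; plug in: 1A = 20 ⇒ A = 20.
General solution: y = C₁cos(x) + C₂sin(x) + 20.


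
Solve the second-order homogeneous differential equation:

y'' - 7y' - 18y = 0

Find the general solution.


Characteristic equation: r² - 7r - 18 = 0.
Factor: (r - 9)(r + 2) = 0 ⇒ r = 9, -2 (distinct real).
General solution: y = C₁e^(9x) + C₂e^(-2x).


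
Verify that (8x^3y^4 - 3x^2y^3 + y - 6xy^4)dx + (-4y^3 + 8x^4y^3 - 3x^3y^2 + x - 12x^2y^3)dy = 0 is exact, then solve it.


Check exactness: ∂M/∂y = 32x^3y^3 - 9x^2y^2 + 1 - 24xy^3 and ∂N/∂x = 32x^3y^3 - 9x^2y^2 + 1 - 24xy^3; equal, so the equation is exact.
Integrate M with respect to x (treating y as constant): ∫M dx = 2x^4y^4 - x^3y^3 + xy - 3x^2y^4 + h(y).
Differentiate w.r.t. y and set equal to N: the x-dependent terms already match, leaving h'(y) = -4y^3. Integrate: h(y) = -y^4.
So F(x,y) = -y^4 + 2x^4y^4 - x^3y^3 + xy - 3x^2y^4.
General solution: -y^4 + 2x^4y^4 - x^3y^3 + xy - 3x^2y^4 = C.


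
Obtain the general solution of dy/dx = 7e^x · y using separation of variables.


Separate variables: dy/y = 7e^x dx.
Integrate: ln|y| = 7e^x + C₀.
Exponentiate: y = Ce^(7e^x).


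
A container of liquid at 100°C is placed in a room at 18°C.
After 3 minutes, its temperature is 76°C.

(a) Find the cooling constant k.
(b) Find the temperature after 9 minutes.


Newton's law: T(t) = T_a + (T₀ - T_a)e^(-kt).
(a) Use T(3) = 76: (76 - 18)/(100 - 18) = e^(-k·3), so k = -ln(0.707)/3 ≈ 0.1154.
(b) Apply k to t = 9: T(9) = 18 + (82)e^(-1.039) ≈ 47.0°C.


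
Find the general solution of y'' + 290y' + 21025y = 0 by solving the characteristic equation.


Characteristic equation: r² + 290r + 21025 = 0, i.e. (r + 145)² = 0.
Repeated root r = -145; include an x factor for the second linearly independent solution.
General solution: y = (C₁ + C₂x)e^(-145x).


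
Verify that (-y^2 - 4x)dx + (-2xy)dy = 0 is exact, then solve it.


Check exactness: ∂M/∂y = -2y and ∂N/∂x = -2y; equal, so the equation is exact.
Integrate M with respect to x (treating y as constant): ∫M dx = -xy^2 - 2x^2 + h(y).
Differentiate w.r.t. y and set equal to N: all terms match, so h'(y) = 0 and h is a constant absorbed into C.
General solution: -xy^2 - 2x^2 = C.


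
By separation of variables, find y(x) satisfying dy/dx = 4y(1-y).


Separate: dy/[y(1-y)] = 4 dx.
Partial fractions: 1/[y(1-y)] = 1/y + 1/(1-y).
Integrate: ln|y/(1-y)| = 4x + C₀.
Solve for y: y = 1/(1 + Ce^(-4x)).


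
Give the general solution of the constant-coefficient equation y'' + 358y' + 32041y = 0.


Characteristic equation: r² + 358r + 32041 = 0, i.e. (r + 179)² = 0.
Repeated root r = -179; include an x factor for the second linearly independent solution.
General solution: y = (C₁ + C₂x)e^(-179x).


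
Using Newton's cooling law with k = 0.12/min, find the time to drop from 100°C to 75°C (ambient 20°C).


From T(t) = T_a + (T₀ - T_a)e^(-kt), set T(t) = 75:
(75 - 20) / (100 - 20) = e^(-0.12t), so t = -ln(0.688)/0.12 ≈ 3.1 minutes.


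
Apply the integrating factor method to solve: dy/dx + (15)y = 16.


P(x) = 15, Q(x) = 16; integrating factor μ = e^(15x).
(μ y)' = 16e^(15x) ⇒ μ y = (16/15)e^(15x) + C.
Divide by μ: y = 16/15 + Ce^(-15x).


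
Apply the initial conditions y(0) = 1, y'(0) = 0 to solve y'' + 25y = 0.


Characteristic roots of r² + 25 = 0 are ±5i, so y = C₁cos(5x) + C₂sin(5x).
Apply y(0) = 1: C₁ = 1. Differentiate and apply y'(0) = 0: 5·C₂ = 0, so C₂ = 0.
Particular solution: y = cos(5x).


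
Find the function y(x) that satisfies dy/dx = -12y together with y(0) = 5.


General solution of y' = -12y is y = Ce^(-12x).
Apply y(0) = 5: C = 5.
Particular solution: y = 5e^(-12x).


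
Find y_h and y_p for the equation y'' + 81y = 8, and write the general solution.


Homogeneous part: r² + 81 = 0 ⇒ r = ±9i, so y_h = C₁cos(9x) + C₂sin(9x).
Try constant y_p = A; plug in: 81A = 8 ⇒ A = 8/81.
General solution: y = C₁cos(9x) + C₂sin(9x) + 8/81.


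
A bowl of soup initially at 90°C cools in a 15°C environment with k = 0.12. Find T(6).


Newton's law: dT/dt = -k(T - T_a) has solution T(t) = T_a + (T₀ - T_a)e^(-kt).
Plug in T_a = 15, T₀ = 90, k = 0.12, t = 6: T(6) = 15 + (75)e^(-0.72) ≈ 51.5°C.


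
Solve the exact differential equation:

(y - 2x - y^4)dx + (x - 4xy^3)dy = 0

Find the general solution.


Check exactness: ∂M/∂y = 1 - 4y^3 and ∂N/∂x = 1 - 4y^3; equal, so the equation is exact.
Integrate M with respect to x (treating y as constant): ∫M dx = xy - x^2 - xy^4 + h(y).
Differentiate w.r.t. y and set equal to N: all terms match, so h'(y) = 0 and h is a constant absorbed into C.
General solution: xy - x^2 - xy^4 = C.


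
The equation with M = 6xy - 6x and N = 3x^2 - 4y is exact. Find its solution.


Check exactness: ∂M/∂y = 6x and ∂N/∂x = 6x; equal, so the equation is exact.
Integrate M with respect to x (treating y as constant): ∫M dx = 3x^2y - 3x^2 + h(y).
Differentiate w.r.t. y and set equal to N: the x-dependent terms already match, leaving h'(y) = -4y. Integrate: h(y) = -2y^2.
So F(x,y) = 3x^2y - 3x^2 - 2y^2.
General solution: 3x^2y - 3x^2 - 2y^2 = C.


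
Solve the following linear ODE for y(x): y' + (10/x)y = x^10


P(x) = 10/x ⇒ μ = x^10.
(x^10 y)' = x^10·x^10 = x^20.
Integrate: x^10 y = x^21/(21) + C.
Solve for y: y = (1/21)x^11 + C/x^10.


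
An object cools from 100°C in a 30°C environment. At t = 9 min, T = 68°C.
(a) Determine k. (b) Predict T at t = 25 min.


Newton's law: T(t) = T_a + (T₀ - T_a)e^(-kt).
(a) Use T(9) = 68: (68 - 30)/(100 - 30) = e^(-k·9), so k = -ln(0.543)/9 ≈ 0.0679.
(b) Apply k to t = 25: T(25) = 30 + (70)e^(-1.697) ≈ 42.8°C.


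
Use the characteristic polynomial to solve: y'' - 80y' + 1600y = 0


Characteristic equation: r² - 80r + 1600 = 0, i.e. (r - 40)² = 0.
Repeated root r = 40; include an x factor for the second linearly independent solution.
General solution: y = (C₁ + C₂x)e^(40x).


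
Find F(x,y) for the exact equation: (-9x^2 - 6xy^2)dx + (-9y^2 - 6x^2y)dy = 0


Check exactness: ∂M/∂y = -12xy and ∂N/∂x = -12xy; equal, so the equation is exact.
Integrate M with respect to x (treating y as constant): ∫M dx = -3x^3 - 3x^2y^2 + h(y).
Differentiate w.r.t. y and set equal to N: the x-dependent terms already match, leaving h'(y) = -9y^2. Integrate: h(y) = -3y^3.
So F(x,y) = -3x^3 - 3y^3 - 3x^2y^2.
General solution: -3x^3 - 3y^3 - 3x^2y^2 = C.


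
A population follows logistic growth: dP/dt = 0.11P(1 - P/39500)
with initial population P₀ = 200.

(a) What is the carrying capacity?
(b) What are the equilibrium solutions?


Logistic ODE dP/dt = 0.11P(1 - P/39500) has equilibria where dP/dt = 0, i.e. P = 0 or P = 39500.
The coefficient (1 - P/K) = 0 when P = K, identifying K = 39500 as the carrying capacity.
(a) K = 39500; (b) equilibria P = 0 and P = 39500.


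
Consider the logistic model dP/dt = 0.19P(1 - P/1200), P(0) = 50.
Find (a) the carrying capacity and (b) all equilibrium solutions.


Logistic ODE dP/dt = 0.19P(1 - P/1200) has equilibria where dP/dt = 0, i.e. P = 0 or P = 1200.
The coefficient (1 - P/K) = 0 when P = K, identifying K = 1200 as the carrying capacity.
(a) K = 1200; (b) equilibria P = 0 and P = 1200.


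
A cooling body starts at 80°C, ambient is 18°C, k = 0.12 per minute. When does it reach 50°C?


From T(t) = T_a + (T₀ - T_a)e^(-kt), set T(t) = 50:
(50 - 18) / (80 - 18) = e^(-0.12t), so t = -ln(0.516)/0.12 ≈ 5.5 minutes.


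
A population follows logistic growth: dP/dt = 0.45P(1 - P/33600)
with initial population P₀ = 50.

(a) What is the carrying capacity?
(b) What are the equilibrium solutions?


Logistic ODE dP/dt = 0.45P(1 - P/33600) has equilibria where dP/dt = 0, i.e. P = 0 or P = 33600.
The coefficient (1 - P/K) = 0 when P = K, identifying K = 33600 as the carrying capacity.
(a) K = 33600; (b) equilibria P = 0 and P = 33600.


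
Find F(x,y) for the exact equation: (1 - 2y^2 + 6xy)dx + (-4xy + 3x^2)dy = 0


Check exactness: ∂M/∂y = -4y + 6x and ∂N/∂x = -4y + 6x; equal, so the equation is exact.
Integrate M with respect to x (treating y as constant): ∫M dx = x - 2xy^2 + 3x^2y + h(y).
Differentiate w.r.t. y and set equal to N: all terms match, so h'(y) = 0 and h is a constant absorbed into C.
General solution: x - 2xy^2 + 3x^2y = C.


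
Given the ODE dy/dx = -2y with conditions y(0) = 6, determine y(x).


General solution of y' = -2y is y = Ce^(-2x).
Apply y(0) = 6: C = 6.
Particular solution: y = 6e^(-2x).


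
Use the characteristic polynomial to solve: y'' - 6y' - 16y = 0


Characteristic equation: r² - 6r - 16 = 0.
Factor: (r - 8)(r + 2) = 0 ⇒ r = 8, -2 (distinct real).
General solution: y = C₁e^(8x) + C₂e^(-2x).


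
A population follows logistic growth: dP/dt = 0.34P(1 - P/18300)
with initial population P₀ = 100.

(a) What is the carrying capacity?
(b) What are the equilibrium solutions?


Logistic ODE dP/dt = 0.34P(1 - P/18300) has equilibria where dP/dt = 0, i.e. P = 0 or P = 18300.
The coefficient (1 - P/K) = 0 when P = K, identifying K = 18300 as the carrying capacity.
(a) K = 18300; (b) equilibria P = 0 and P = 18300.


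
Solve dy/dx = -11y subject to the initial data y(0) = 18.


General solution of y' = -11y is y = Ce^(-11x).
Apply y(0) = 18: C = 18.
Particular solution: y = 18e^(-11x).


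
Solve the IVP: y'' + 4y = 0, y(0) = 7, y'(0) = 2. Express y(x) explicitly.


Characteristic roots of r² + 4 = 0 are ±2i, so y = C₁cos(2x) + C₂sin(2x).
Apply y(0) = 7: C₁ = 7. Differentiate and apply y'(0) = 2: 2·C₂ = 2, so C₂ = 1.
Particular solution: y = 7cos(2x) + sin(2x).


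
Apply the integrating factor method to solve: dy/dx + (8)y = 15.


P(x) = 8, Q(x) = 15; integrating factor μ = e^(8x).
(μ y)' = 15e^(8x) ⇒ μ y = (15/8)e^(8x) + C.
Divide by μ: y = 15/8 + Ce^(-8x).


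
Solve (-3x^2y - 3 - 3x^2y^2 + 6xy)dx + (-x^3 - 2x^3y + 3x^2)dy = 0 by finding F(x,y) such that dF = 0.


Check exactness: ∂M/∂y = -3x^2 - 6x^2y + 6x and ∂N/∂x = -3x^2 - 6x^2y + 6x; equal, so the equation is exact.
Integrate M with respect to x (treating y as constant): ∫M dx = -x^3y - 3x - x^3y^2 + 3x^2y + h(y).
Differentiate w.r.t. y and set equal to N: all terms match, so h'(y) = 0 and h is a constant absorbed into C.
General solution: -x^3y - 3x - x^3y^2 + 3x^2y = C.


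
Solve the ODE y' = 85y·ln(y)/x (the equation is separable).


Separate: dy/[y ln(y)] = 85 dx/x.
Substitute u = ln(y): du/u = 85 dx/x.
Integrate: ln|ln(y)| = 85ln|x| + C₀, hence ln(y) = C·x^85.


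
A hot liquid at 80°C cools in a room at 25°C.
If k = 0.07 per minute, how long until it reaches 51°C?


From T(t) = T_a + (T₀ - T_a)e^(-kt), set T(t) = 51:
(51 - 25) / (80 - 25) = e^(-0.07t), so t = -ln(0.473)/0.07 ≈ 10.7 minutes.


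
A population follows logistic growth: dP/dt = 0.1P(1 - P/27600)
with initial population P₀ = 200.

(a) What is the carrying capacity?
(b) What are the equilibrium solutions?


Logistic ODE dP/dt = 0.1P(1 - P/27600) has equilibria where dP/dt = 0, i.e. P = 0 or P = 27600.
The coefficient (1 - P/K) = 0 when P = K, identifying K = 27600 as the carrying capacity.
(a) K = 27600; (b) equilibria P = 0 and P = 27600.
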